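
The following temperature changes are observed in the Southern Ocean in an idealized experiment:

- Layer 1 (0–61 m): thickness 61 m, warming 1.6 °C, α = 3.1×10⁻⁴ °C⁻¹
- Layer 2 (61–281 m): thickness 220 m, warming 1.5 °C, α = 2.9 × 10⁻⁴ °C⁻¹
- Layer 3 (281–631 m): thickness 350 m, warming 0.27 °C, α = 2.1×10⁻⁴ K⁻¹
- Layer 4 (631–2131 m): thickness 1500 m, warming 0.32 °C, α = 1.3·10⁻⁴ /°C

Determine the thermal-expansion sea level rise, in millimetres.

0–61 m: 3.1×10⁻⁴ × 61 × 1.6 = 0.030256 m
61–281 m: 220 × 1.5 × 2.9×10⁻⁴ = 0.09570 m
Layer 3: 350 × 2.1×10⁻⁴ × 0.27 = 0.019845 m
Layer 4: 0.32 × 1500 × 1.3×10⁻⁴ = 0.06240 m
Δh = 0.030256 + 0.09570 + 0.019845 + 0.06240 = 0.208201 m ≈ 210 mm

Δh ≈ 210 mm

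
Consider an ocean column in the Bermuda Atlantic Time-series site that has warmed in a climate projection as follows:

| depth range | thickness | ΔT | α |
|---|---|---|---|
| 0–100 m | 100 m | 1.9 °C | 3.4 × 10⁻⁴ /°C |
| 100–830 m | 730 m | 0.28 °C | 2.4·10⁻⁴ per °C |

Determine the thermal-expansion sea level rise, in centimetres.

11.4 cm of thermosteric rise

1.9 × 100 × 3.4×10⁻⁴ = 0.06460 m
100–830 m: 0.28 × 730 × 2.4×10⁻⁴ = 0.049056 m
Δh = 0.06460 + 0.049056 = 0.113656 m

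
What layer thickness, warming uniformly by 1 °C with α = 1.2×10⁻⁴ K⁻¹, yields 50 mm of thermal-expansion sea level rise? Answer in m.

H = Δh/(αΔT) = 0.05 / (1.2×10⁻⁴ × 1) ≈ 416.7 m

417 m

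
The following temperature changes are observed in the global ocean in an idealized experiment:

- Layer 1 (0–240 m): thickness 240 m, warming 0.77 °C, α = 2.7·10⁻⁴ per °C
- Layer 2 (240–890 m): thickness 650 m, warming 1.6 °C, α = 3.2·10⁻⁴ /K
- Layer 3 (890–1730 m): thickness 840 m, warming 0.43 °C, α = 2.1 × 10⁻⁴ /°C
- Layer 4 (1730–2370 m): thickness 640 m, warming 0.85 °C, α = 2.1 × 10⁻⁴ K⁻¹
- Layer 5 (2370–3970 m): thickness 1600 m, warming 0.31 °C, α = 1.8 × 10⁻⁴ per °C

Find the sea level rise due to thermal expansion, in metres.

0–240 m: 2.7×10⁻⁴ × 240 × 0.77 = 0.049896 m
Layer 2: 1.6 × 3.2×10⁻⁴ × 650 = 0.33280 m
890–1730 m: 840 × 0.43 × 2.1×10⁻⁴ = 0.075852 m
1730–2370 m: 640 × 2.1×10⁻⁴ × 0.85 = 0.11424 m
Layer 5: 1.8×10⁻⁴ × 0.31 × 1600 = 0.08928 m
Δh = 0.049896 + 0.33280 + 0.075852 + 0.11424 + 0.08928 = 0.662068 m ≈ 0.662 m

about 0.662 m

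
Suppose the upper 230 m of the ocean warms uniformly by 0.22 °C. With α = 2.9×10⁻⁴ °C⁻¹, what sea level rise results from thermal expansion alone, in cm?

about 1.5 cm

Δh = αΔT·H = 2.9×10⁻⁴ × 0.22 × 230 = 0.014674 m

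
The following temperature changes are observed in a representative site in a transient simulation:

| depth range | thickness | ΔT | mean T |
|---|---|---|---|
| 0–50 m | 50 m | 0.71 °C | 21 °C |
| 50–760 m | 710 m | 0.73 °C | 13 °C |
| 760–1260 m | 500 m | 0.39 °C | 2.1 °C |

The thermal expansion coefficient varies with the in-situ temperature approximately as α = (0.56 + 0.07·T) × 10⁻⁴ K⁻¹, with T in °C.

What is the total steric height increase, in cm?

Layer 1: α = (0.56 + 0.07×21)×10⁻⁴ = 2.03×10⁻⁴ K⁻¹
Layer 2: α = (0.56 + 0.07×13)×10⁻⁴ = 1.47×10⁻⁴ K⁻¹
Layer 3: α = (0.56 + 0.07×2.1)×10⁻⁴ = 0.707×10⁻⁴ K⁻¹
0–50 m: 50 × 2.03×10⁻⁴ × 0.71 = 0.0072065 m
710 × 0.73 × 1.47×10⁻⁴ = 0.0761901 m
760–1260 m: 0.39 × 0.707×10⁻⁴ × 500 = 0.0137865 m
Δh = 0.0072065 + 0.0761901 + 0.0137865 = 0.0971831 m

Δh ≈ 9.72 cm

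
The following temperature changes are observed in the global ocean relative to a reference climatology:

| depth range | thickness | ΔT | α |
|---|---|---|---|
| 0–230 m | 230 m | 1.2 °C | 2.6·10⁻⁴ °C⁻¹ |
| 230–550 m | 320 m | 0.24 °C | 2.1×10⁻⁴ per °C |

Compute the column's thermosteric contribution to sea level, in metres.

0.088 m

Layer 1: 2.6×10⁻⁴ × 1.2 × 230 = 0.07176 m
230–550 m: 0.24 × 320 × 2.1×10⁻⁴ = 0.016128 m
Δh = 0.07176 + 0.016128 = 0.087888 m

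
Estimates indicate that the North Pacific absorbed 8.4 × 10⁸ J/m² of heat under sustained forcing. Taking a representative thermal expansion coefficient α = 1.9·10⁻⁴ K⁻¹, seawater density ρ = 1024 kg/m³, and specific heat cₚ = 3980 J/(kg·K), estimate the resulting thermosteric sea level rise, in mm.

Δh = αQ/(ρcₚ) = 1.9×10⁻⁴ × 8.4×10⁸ / (1024 × 3980) ≈ 0.039161 m

39.2 mm of thermosteric rise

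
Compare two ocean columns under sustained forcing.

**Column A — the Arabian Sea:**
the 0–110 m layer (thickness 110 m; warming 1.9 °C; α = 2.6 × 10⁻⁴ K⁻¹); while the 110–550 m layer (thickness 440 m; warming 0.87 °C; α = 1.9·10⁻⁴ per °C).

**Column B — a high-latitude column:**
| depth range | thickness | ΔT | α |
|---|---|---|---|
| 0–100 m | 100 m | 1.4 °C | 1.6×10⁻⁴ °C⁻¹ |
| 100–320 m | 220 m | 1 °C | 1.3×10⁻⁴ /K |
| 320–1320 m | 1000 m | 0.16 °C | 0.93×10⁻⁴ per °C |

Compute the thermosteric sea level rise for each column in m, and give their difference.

A: 0.13 m; B: 0.066 m; difference 0.061 m

A 110 × 1.9 × 2.6×10⁻⁴ = 0.05434 m
A 1.9×10⁻⁴ × 0.87 × 440 = 0.072732 m
A total: 0.127072 m
B 1.4 × 1.6×10⁻⁴ × 100 = 0.02240 m
B 100–320 m: 1 × 1.3×10⁻⁴ × 220 = 0.02860 m
B 320–1320 m: 1000 × 0.16 × 0.93×10⁻⁴ = 0.01488 m
B total: 0.06588 m
Difference: 0.127072 − 0.06588 = 0.061192 m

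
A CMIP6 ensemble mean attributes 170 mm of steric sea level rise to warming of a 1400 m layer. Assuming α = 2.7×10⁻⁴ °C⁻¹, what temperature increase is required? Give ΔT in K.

ΔT = Δh/(αH) = 0.17 / (2.7×10⁻⁴ × 1400) ≈ 0.4497 K

0.450 K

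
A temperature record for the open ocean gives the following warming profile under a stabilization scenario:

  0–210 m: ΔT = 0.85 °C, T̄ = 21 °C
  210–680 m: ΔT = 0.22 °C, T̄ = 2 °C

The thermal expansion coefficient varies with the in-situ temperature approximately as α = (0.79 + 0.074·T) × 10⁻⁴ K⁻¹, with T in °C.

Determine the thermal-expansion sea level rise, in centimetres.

Layer 1: α = (0.79 + 0.074×21)×10⁻⁴ = 2.344×10⁻⁴ K⁻¹
Layer 2: α = (0.79 + 0.074×2)×10⁻⁴ = 0.938×10⁻⁴ K⁻¹
0–210 m: 210 × 0.85 × 2.344×10⁻⁴ = 0.0418404 m
0.938×10⁻⁴ × 0.22 × 470 = 0.00969892 m
Δh = 0.0418404 + 0.00969892 = 0.05153932 m

Δh = 5.2 cm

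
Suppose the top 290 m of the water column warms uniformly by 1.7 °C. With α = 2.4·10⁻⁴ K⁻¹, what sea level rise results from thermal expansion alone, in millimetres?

Δh = αΔT·H = 2.4×10⁻⁴ × 1.7 × 290 = 0.11832 m

Δh ≈ 118 mm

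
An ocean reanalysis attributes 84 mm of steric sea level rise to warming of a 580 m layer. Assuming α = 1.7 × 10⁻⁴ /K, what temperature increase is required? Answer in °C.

ΔT = Δh/(αH) = 0.084 / (1.7×10⁻⁴ × 580) ≈ 0.8519 °C

0.85 °C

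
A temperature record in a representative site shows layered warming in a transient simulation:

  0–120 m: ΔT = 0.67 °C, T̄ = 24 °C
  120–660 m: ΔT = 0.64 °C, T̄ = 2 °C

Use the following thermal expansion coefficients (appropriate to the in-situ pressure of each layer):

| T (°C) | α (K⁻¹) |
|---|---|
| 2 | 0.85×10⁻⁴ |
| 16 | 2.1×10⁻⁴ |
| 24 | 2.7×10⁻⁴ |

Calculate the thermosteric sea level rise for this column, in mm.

51.1 mm

Layer 1 at 24 °C → α = 2.7×10⁻⁴ K⁻¹
Layer 2 at 2 °C → α = 0.85×10⁻⁴ K⁻¹
Layer 1: 120 × 2.7×10⁻⁴ × 0.67 = 0.021708 m
540 × 0.64 × 0.85×10⁻⁴ = 0.029376 m
Δh = 0.021708 + 0.029376 = 0.051084 m ≈ 51.1 mm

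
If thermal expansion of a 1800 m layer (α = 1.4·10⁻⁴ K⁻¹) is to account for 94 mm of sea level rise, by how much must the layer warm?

ΔT = Δh/(αH) = 0.094 / (1.4×10⁻⁴ × 1800) ≈ 0.3730 K

ΔT ≈ 0.373 K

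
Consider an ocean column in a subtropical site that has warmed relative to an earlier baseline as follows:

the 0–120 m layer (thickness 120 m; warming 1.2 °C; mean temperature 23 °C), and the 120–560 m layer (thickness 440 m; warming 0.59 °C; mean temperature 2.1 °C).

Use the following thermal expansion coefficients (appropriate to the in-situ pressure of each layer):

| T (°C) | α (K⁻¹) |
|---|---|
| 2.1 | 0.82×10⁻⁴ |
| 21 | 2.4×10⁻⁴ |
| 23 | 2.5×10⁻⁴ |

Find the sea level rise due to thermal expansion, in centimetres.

about 5.73 cm

Layer 1 at 23 °C → α = 2.5×10⁻⁴ K⁻¹
Layer 2 at 2.1 °C → α = 0.82×10⁻⁴ K⁻¹
2.5×10⁻⁴ × 120 × 1.2 = 0.03600 m
Layer 2: 0.59 × 440 × 0.82×10⁻⁴ = 0.0212872 m
Δh = 0.03600 + 0.0212872 = 0.0572872 m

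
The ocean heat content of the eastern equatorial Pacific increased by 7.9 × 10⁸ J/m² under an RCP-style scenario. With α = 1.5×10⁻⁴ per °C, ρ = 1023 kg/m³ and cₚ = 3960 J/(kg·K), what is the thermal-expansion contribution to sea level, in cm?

Δh = 2.93 cm

Δh = αQ/(ρcₚ) = 1.5×10⁻⁴ × 7.9×10⁸ / (1023 × 3960) ≈ 0.029251 m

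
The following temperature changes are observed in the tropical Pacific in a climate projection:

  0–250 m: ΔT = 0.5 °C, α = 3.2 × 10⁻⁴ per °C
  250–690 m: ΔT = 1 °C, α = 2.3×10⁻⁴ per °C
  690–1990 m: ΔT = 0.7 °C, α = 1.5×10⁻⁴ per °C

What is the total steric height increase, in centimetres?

250 × 0.5 × 3.2×10⁻⁴ = 0.04000 m
Layer 2: 440 × 1 × 2.3×10⁻⁴ = 0.10120 m
690–1990 m: 0.7 × 1.5×10⁻⁴ × 1300 = 0.13650 m
Δh = 0.04000 + 0.10120 + 0.13650 = 0.27770 m ≈ 27.8 cm

Δh = 27.8 cm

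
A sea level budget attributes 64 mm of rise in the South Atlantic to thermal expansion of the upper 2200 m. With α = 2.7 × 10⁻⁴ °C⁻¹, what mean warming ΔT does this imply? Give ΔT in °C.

about 0.108 °C

ΔT = Δh/(αH) = 0.064 / (2.7×10⁻⁴ × 2200) ≈ 0.1077 °C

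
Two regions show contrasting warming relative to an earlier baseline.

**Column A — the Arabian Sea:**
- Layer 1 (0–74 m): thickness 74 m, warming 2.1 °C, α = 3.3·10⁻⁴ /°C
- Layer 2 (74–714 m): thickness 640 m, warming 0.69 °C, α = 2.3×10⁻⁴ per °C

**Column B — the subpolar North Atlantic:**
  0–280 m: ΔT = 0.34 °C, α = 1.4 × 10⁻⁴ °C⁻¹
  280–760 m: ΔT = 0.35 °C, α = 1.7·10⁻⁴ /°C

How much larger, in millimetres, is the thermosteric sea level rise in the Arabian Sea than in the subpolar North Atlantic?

A Layer 1: 3.3×10⁻⁴ × 74 × 2.1 = 0.051282 m
A 74–714 m: 640 × 0.69 × 2.3×10⁻⁴ = 0.101568 m
A total: 0.15285 m
B 0–280 m: 280 × 0.34 × 1.4×10⁻⁴ = 0.013328 m
B 0.35 × 480 × 1.7×10⁻⁴ = 0.02856 m
B total: 0.041888 m
Difference: 0.15285 − 0.041888 = 0.110962 m

Δh_A − Δh_B ≈ 110 mm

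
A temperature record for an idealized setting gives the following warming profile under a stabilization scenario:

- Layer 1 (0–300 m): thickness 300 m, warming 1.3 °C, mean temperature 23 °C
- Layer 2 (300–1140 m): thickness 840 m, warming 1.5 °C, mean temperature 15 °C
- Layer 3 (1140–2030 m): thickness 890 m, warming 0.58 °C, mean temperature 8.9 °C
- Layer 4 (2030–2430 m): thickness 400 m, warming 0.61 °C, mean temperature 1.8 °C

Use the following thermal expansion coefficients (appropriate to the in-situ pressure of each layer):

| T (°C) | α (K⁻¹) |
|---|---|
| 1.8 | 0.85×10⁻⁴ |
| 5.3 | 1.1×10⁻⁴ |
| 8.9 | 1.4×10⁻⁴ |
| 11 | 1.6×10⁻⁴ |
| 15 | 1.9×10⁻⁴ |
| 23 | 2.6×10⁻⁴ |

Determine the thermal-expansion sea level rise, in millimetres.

434 mm of thermosteric rise

Layer 1 at 23 °C → α = 2.6×10⁻⁴ K⁻¹
Layer 2 at 15 °C → α = 1.9×10⁻⁴ K⁻¹
Layer 3 at 8.9 °C → α = 1.4×10⁻⁴ K⁻¹
Layer 4 at 1.8 °C → α = 0.85×10⁻⁴ K⁻¹
Layer 1: 1.3 × 2.6×10⁻⁴ × 300 = 0.10140 m
Layer 2: 1.9×10⁻⁴ × 840 × 1.5 = 0.23940 m
1.4×10⁻⁴ × 0.58 × 890 = 0.072268 m
Layer 4: 0.85×10⁻⁴ × 400 × 0.61 = 0.02074 m
Δh = 0.10140 + 0.23940 + 0.072268 + 0.02074 = 0.433808 m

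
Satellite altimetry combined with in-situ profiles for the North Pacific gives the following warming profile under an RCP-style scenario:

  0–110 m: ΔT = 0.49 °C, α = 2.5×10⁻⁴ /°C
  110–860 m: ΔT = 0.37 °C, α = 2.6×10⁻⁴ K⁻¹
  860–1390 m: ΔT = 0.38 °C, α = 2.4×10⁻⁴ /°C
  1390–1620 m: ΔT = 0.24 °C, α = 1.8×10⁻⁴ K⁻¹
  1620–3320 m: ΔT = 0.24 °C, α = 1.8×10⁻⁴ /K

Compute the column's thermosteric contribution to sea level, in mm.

0–110 m: 2.5×10⁻⁴ × 110 × 0.49 = 0.013475 m
750 × 0.37 × 2.6×10⁻⁴ = 0.07215 m
860–1390 m: 2.4×10⁻⁴ × 530 × 0.38 = 0.048336 m
0.24 × 1.8×10⁻⁴ × 230 = 0.009936 m
1.8×10⁻⁴ × 1700 × 0.24 = 0.07344 m
Δh = 0.013475 + 0.07215 + 0.048336 + 0.009936 + 0.07344 = 0.217337 m

Δh ≈ 220 mm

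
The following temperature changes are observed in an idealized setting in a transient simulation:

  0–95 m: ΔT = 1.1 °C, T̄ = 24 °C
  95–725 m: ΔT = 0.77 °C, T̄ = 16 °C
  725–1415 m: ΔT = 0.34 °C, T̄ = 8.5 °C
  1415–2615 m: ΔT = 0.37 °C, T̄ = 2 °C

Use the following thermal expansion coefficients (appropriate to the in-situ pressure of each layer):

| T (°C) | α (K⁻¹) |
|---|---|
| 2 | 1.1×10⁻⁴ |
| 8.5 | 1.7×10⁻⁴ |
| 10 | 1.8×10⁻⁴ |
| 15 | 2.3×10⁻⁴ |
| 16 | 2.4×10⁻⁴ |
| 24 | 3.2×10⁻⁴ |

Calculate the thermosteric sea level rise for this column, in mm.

Layer 1 at 24 °C → α = 3.2×10⁻⁴ K⁻¹
Layer 2 at 16 °C → α = 2.4×10⁻⁴ K⁻¹
Layer 3 at 8.5 °C → α = 1.7×10⁻⁴ K⁻¹
Layer 4 at 2 °C → α = 1.1×10⁻⁴ K⁻¹
3.2×10⁻⁴ × 95 × 1.1 = 0.03344 m
Layer 2: 0.77 × 2.4×10⁻⁴ × 630 = 0.116424 m
Layer 3: 1.7×10⁻⁴ × 690 × 0.34 = 0.039882 m
1415–2615 m: 1200 × 1.1×10⁻⁴ × 0.37 = 0.04884 m
Δh = 0.03344 + 0.116424 + 0.039882 + 0.04884 = 0.238586 m ≈ 240 mm

Δh ≈ 240 mm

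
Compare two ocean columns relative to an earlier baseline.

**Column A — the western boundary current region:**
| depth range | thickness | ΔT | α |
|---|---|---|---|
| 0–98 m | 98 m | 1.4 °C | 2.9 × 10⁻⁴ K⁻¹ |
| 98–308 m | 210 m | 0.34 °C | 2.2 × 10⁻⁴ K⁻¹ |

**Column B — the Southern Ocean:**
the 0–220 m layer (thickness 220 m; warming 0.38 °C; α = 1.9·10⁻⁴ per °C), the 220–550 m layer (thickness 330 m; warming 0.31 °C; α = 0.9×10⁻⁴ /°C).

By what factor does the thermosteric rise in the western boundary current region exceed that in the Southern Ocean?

≈ 2.21×

A 1.4 × 98 × 2.9×10⁻⁴ = 0.039788 m
A 2.2×10⁻⁴ × 0.34 × 210 = 0.015708 m
A total: 0.055496 m
B Layer 1: 1.9×10⁻⁴ × 220 × 0.38 = 0.015884 m
B Layer 2: 0.31 × 0.9×10⁻⁴ × 330 = 0.009207 m
B total: 0.025091 m
Ratio: 0.055496 / 0.025091 ≈ 2.212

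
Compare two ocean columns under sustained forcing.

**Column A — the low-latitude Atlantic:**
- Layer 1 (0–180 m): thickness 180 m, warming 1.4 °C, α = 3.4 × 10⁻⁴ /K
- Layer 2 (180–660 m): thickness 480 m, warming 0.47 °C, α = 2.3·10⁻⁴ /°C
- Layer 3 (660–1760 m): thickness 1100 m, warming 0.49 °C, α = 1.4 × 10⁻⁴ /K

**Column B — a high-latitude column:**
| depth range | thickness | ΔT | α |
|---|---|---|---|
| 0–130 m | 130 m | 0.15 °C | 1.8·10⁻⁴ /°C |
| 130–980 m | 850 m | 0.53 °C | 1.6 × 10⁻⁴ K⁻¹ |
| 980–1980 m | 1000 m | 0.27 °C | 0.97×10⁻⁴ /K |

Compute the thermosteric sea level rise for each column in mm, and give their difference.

A 180 × 1.4 × 3.4×10⁻⁴ = 0.08568 m
A 480 × 0.47 × 2.3×10⁻⁴ = 0.051888 m
A 660–1760 m: 1.4×10⁻⁴ × 1100 × 0.49 = 0.07546 m
A total: 0.213028 m
B 0–130 m: 1.8×10⁻⁴ × 130 × 0.15 = 0.00351 m
B Layer 2: 1.6×10⁻⁴ × 850 × 0.53 = 0.07208 m
B Layer 3: 0.97×10⁻⁴ × 1000 × 0.27 = 0.02619 m
B total: 0.10178 m
Difference: 0.213028 − 0.10178 = 0.111248 m

A: 210 mm; B: 100 mm; difference 110 mm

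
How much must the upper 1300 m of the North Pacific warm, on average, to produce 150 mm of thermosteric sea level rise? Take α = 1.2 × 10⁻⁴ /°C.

ΔT = Δh/(αH) = 0.15 / (1.2×10⁻⁴ × 1300) ≈ 0.9615 °C

0.96 °C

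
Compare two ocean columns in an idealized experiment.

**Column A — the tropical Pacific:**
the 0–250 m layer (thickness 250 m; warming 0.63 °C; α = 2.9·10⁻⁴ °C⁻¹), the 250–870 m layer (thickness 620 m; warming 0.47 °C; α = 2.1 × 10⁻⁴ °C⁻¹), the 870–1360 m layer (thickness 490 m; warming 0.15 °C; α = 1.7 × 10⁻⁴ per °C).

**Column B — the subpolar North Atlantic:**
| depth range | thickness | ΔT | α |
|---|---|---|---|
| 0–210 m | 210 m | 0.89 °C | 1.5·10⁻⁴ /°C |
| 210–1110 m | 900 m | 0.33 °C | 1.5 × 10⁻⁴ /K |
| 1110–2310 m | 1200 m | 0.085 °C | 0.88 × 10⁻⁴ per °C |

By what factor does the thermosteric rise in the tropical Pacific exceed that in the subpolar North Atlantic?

A 2.9×10⁻⁴ × 0.63 × 250 = 0.045675 m
A 250–870 m: 2.1×10⁻⁴ × 620 × 0.47 = 0.061194 m
A 870–1360 m: 1.7×10⁻⁴ × 490 × 0.15 = 0.012495 m
A total: 0.119364 m
B Layer 1: 0.89 × 1.5×10⁻⁴ × 210 = 0.028035 m
B Layer 2: 900 × 1.5×10⁻⁴ × 0.33 = 0.04455 m
B 1110–2310 m: 0.88×10⁻⁴ × 0.085 × 1200 = 0.008976 m
B total: 0.081561 m
Ratio: 0.119364 / 0.081561 ≈ 1.463

a factor of 1.46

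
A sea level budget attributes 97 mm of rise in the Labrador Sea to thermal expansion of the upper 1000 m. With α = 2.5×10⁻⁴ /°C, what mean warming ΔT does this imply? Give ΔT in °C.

about 0.39 °C

ΔT = Δh/(αH) = 0.097 / (2.5×10⁻⁴ × 1000) = 0.3880 °C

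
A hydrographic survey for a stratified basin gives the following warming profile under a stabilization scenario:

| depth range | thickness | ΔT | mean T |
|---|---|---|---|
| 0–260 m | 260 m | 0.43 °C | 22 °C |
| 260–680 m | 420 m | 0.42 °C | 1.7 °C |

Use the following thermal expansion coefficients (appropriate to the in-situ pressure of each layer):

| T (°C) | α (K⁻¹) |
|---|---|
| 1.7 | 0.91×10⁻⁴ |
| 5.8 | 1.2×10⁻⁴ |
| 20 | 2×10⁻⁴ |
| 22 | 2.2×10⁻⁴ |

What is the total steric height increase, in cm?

Δh = 4.06 cm

Layer 1 at 22 °C → α = 2.2×10⁻⁴ K⁻¹
Layer 2 at 1.7 °C → α = 0.91×10⁻⁴ K⁻¹
0.43 × 2.2×10⁻⁴ × 260 = 0.024596 m
Layer 2: 0.42 × 420 × 0.91×10⁻⁴ = 0.0160524 m
Δh = 0.024596 + 0.0160524 = 0.0406484 m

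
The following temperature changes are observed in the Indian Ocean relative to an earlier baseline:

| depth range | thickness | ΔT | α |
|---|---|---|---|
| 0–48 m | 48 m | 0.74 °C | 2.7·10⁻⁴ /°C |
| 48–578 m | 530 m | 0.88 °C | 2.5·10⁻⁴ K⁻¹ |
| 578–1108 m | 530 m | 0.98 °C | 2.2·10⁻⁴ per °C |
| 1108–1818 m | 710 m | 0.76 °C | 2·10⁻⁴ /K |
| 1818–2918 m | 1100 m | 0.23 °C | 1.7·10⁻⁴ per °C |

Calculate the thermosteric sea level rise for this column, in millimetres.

Layer 1: 0.74 × 48 × 2.7×10⁻⁴ = 0.0095904 m
48–578 m: 2.5×10⁻⁴ × 530 × 0.88 = 0.11660 m
578–1108 m: 530 × 2.2×10⁻⁴ × 0.98 = 0.114268 m
2×10⁻⁴ × 710 × 0.76 = 0.10792 m
0.23 × 1.7×10⁻⁴ × 1100 = 0.04301 m
Δh = 0.0095904 + 0.11660 + 0.114268 + 0.10792 + 0.04301 = 0.3913884 m

about 390 mm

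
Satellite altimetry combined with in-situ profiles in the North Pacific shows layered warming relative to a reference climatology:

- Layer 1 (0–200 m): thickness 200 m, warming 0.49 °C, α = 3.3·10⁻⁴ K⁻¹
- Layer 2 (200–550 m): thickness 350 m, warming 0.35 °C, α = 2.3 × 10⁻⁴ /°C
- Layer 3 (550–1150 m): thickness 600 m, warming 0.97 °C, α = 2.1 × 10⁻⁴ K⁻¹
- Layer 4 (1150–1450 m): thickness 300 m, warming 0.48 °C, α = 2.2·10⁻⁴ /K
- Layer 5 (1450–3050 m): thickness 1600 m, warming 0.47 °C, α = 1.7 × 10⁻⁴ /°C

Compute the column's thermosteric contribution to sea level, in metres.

0–200 m: 200 × 3.3×10⁻⁴ × 0.49 = 0.03234 m
0.35 × 2.3×10⁻⁴ × 350 = 0.028175 m
Layer 3: 600 × 2.1×10⁻⁴ × 0.97 = 0.12222 m
300 × 0.48 × 2.2×10⁻⁴ = 0.03168 m
1450–3050 m: 1.7×10⁻⁴ × 0.47 × 1600 = 0.12784 m
Δh = 0.03234 + 0.028175 + 0.12222 + 0.03168 + 0.12784 = 0.342255 m ≈ 0.342 m

Δh = 0.342 m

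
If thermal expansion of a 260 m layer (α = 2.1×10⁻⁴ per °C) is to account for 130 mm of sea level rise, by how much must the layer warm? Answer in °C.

about 2.38 °C

ΔT = Δh/(αH) = 0.13 / (2.1×10⁻⁴ × 260) ≈ 2.381 °C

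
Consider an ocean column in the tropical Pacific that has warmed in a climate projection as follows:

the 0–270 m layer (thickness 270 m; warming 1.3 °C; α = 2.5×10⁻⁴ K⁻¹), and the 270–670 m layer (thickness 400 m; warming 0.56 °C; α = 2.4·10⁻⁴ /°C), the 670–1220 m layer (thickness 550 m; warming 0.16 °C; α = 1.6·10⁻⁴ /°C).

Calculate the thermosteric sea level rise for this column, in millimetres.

Layer 1: 2.5×10⁻⁴ × 1.3 × 270 = 0.08775 m
Layer 2: 2.4×10⁻⁴ × 400 × 0.56 = 0.05376 m
670–1220 m: 1.6×10⁻⁴ × 550 × 0.16 = 0.01408 m
Δh = 0.08775 + 0.05376 + 0.01408 = 0.15559 m

Δh ≈ 156 mm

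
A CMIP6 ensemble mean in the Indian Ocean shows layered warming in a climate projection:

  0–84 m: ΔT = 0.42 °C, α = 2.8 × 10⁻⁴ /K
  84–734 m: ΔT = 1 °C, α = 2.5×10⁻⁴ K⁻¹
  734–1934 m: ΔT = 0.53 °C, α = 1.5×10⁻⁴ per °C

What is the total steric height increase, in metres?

about 0.268 m

Layer 1: 2.8×10⁻⁴ × 0.42 × 84 = 0.0098784 m
84–734 m: 2.5×10⁻⁴ × 1 × 650 = 0.16250 m
Layer 3: 1200 × 0.53 × 1.5×10⁻⁴ = 0.09540 m
Δh = 0.0098784 + 0.16250 + 0.09540 = 0.2677784 m ≈ 0.268 m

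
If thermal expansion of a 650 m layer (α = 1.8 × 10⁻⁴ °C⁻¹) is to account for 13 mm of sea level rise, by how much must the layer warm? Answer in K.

0.111 K

ΔT = Δh/(αH) = 0.013 / (1.8×10⁻⁴ × 650) ≈ 0.1111 K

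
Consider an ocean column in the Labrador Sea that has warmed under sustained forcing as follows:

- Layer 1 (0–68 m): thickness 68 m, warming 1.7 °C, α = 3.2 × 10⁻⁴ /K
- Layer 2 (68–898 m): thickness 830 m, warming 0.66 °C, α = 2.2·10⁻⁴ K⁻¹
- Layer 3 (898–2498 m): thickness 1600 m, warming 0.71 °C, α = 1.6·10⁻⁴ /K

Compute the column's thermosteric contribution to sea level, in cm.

Δh = 34 cm

3.2×10⁻⁴ × 1.7 × 68 = 0.036992 m
Layer 2: 2.2×10⁻⁴ × 0.66 × 830 = 0.120516 m
0.71 × 1600 × 1.6×10⁻⁴ = 0.18176 m
Δh = 0.036992 + 0.120516 + 0.18176 = 0.339268 m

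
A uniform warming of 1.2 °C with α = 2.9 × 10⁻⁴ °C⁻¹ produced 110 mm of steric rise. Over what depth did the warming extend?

H = Δh/(αΔT) = 0.11 / (2.9×10⁻⁴ × 1.2) ≈ 316.1 m

320 m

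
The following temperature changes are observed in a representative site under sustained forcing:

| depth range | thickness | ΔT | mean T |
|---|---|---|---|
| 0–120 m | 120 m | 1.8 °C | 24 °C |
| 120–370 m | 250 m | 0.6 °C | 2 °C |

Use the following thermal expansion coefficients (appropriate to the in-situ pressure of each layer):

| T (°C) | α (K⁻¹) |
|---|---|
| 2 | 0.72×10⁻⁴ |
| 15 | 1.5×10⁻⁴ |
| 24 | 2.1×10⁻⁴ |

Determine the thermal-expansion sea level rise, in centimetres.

Layer 1 at 24 °C → α = 2.1×10⁻⁴ K⁻¹
Layer 2 at 2 °C → α = 0.72×10⁻⁴ K⁻¹
120 × 1.8 × 2.1×10⁻⁴ = 0.04536 m
0.6 × 250 × 0.72×10⁻⁴ = 0.01080 m
Δh = 0.04536 + 0.01080 = 0.05616 m

Δh ≈ 5.62 cm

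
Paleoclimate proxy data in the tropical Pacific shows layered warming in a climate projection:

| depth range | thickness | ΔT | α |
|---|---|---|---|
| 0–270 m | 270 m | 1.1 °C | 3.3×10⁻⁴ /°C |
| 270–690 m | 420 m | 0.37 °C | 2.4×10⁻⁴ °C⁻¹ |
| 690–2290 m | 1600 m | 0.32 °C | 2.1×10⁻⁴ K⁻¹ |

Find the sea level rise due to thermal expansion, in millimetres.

Δh ≈ 240 mm

Layer 1: 3.3×10⁻⁴ × 1.1 × 270 = 0.09801 m
270–690 m: 0.37 × 2.4×10⁻⁴ × 420 = 0.037296 m
1600 × 0.32 × 2.1×10⁻⁴ = 0.10752 m
Δh = 0.09801 + 0.037296 + 0.10752 = 0.242826 m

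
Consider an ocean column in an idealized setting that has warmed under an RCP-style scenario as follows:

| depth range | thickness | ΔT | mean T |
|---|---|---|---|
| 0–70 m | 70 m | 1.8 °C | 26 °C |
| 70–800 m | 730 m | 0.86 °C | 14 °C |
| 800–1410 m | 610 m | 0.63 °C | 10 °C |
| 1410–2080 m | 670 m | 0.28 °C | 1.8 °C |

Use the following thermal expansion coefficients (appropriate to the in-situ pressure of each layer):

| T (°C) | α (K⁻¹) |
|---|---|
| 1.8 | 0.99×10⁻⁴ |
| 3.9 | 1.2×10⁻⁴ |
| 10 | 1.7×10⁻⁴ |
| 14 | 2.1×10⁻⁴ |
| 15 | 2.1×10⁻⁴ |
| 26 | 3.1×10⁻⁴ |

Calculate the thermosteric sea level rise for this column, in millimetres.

Layer 1 at 26 °C → α = 3.1×10⁻⁴ K⁻¹
Layer 2 at 14 °C → α = 2.1×10⁻⁴ K⁻¹
Layer 3 at 10 °C → α = 1.7×10⁻⁴ K⁻¹
Layer 4 at 1.8 °C → α = 0.99×10⁻⁴ K⁻¹
Layer 1: 70 × 1.8 × 3.1×10⁻⁴ = 0.03906 m
2.1×10⁻⁴ × 0.86 × 730 = 0.131838 m
0.63 × 1.7×10⁻⁴ × 610 = 0.065331 m
0.99×10⁻⁴ × 0.28 × 670 = 0.0185724 m
Δh = 0.03906 + 0.131838 + 0.065331 + 0.0185724 = 0.2548014 m ≈ 250 mm

about 250 mm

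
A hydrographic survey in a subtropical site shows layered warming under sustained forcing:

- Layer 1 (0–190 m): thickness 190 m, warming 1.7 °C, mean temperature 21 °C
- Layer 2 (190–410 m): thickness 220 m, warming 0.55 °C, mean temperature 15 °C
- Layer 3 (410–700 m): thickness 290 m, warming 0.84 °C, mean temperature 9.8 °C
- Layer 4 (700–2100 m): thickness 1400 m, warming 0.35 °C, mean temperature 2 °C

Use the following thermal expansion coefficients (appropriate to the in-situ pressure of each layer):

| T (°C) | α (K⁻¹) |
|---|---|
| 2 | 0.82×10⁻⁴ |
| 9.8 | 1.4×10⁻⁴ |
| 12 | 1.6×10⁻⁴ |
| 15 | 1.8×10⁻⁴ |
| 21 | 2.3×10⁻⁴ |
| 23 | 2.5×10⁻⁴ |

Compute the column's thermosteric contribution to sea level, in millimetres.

Layer 1 at 21 °C → α = 2.3×10⁻⁴ K⁻¹
Layer 2 at 15 °C → α = 1.8×10⁻⁴ K⁻¹
Layer 3 at 9.8 °C → α = 1.4×10⁻⁴ K⁻¹
Layer 4 at 2 °C → α = 0.82×10⁻⁴ K⁻¹
0–190 m: 1.7 × 2.3×10⁻⁴ × 190 = 0.07429 m
190–410 m: 0.55 × 220 × 1.8×10⁻⁴ = 0.02178 m
0.84 × 1.4×10⁻⁴ × 290 = 0.034104 m
0.82×10⁻⁴ × 1400 × 0.35 = 0.04018 m
Δh = 0.07429 + 0.02178 + 0.034104 + 0.04018 = 0.170354 m

170 mm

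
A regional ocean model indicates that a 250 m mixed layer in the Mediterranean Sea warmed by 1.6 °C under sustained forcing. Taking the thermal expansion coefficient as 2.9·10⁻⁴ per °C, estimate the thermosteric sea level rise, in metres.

about 0.12 m

Δh = αΔT·H = 2.9×10⁻⁴ × 1.6 × 250 = 0.11600 m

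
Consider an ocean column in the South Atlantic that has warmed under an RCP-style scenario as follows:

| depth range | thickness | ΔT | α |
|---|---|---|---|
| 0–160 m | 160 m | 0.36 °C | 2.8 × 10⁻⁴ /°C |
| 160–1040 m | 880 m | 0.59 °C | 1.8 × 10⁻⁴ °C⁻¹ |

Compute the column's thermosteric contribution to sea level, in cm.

0–160 m: 0.36 × 2.8×10⁻⁴ × 160 = 0.016128 m
160–1040 m: 1.8×10⁻⁴ × 880 × 0.59 = 0.093456 m
Δh = 0.016128 + 0.093456 = 0.109584 m

11 cm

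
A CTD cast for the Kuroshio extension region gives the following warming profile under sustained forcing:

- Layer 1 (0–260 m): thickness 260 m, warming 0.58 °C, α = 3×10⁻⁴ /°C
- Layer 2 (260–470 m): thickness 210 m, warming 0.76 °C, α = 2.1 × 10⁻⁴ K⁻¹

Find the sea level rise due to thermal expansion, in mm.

3×10⁻⁴ × 260 × 0.58 = 0.04524 m
260–470 m: 2.1×10⁻⁴ × 210 × 0.76 = 0.033516 m
Δh = 0.04524 + 0.033516 = 0.078756 m ≈ 78.8 mm

Δh = 78.8 mm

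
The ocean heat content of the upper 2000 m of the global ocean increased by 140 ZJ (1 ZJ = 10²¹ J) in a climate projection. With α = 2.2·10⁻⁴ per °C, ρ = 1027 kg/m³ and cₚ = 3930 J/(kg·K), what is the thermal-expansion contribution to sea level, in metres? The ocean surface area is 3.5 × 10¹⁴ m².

Per unit area: Q = 140×10²¹ / (3.5×10¹⁴) = 4×10⁸ J/m²
Δh = αQ/(ρcₚ) = 2.2×10⁻⁴ × 4×10⁸ / (1027 × 3930) ≈ 0.021803 m

Δh ≈ 0.0218 m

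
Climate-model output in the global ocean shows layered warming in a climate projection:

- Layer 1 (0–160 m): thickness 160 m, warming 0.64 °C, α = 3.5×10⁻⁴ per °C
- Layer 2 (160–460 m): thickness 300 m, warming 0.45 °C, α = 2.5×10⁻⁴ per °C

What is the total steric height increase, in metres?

3.5×10⁻⁴ × 160 × 0.64 = 0.03584 m
160–460 m: 2.5×10⁻⁴ × 0.45 × 300 = 0.03375 m
Δh = 0.03584 + 0.03375 = 0.06959 m

Δh = 0.070 m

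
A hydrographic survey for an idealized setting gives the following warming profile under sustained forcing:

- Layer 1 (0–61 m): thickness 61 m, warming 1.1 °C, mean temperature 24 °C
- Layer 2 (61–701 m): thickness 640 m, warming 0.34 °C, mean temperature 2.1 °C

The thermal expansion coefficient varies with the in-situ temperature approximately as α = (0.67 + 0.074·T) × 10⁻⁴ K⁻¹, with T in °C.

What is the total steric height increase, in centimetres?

Layer 1: α = (0.67 + 0.074×24)×10⁻⁴ = 2.446×10⁻⁴ K⁻¹
Layer 2: α = (0.67 + 0.074×2.1)×10⁻⁴ = 0.8254×10⁻⁴ K⁻¹
Layer 1: 61 × 1.1 × 2.446×10⁻⁴ = 0.01641266 m
Layer 2: 0.8254×10⁻⁴ × 0.34 × 640 = 0.017960704 m
Δh = 0.01641266 + 0.017960704 = 0.034373364 m

about 3.44 cm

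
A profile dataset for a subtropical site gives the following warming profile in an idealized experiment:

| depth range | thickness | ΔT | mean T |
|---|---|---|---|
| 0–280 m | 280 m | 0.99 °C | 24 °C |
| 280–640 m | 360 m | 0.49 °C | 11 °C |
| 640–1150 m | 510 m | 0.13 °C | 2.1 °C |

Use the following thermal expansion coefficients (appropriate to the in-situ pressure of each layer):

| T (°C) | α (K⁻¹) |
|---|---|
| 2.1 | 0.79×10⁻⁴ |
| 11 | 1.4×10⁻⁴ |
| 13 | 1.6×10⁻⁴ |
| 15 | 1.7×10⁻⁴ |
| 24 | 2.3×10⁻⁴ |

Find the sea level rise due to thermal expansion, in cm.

Layer 1 at 24 °C → α = 2.3×10⁻⁴ K⁻¹
Layer 2 at 11 °C → α = 1.4×10⁻⁴ K⁻¹
Layer 3 at 2.1 °C → α = 0.79×10⁻⁴ K⁻¹
0–280 m: 280 × 0.99 × 2.3×10⁻⁴ = 0.063756 m
360 × 0.49 × 1.4×10⁻⁴ = 0.024696 m
640–1150 m: 510 × 0.13 × 0.79×10⁻⁴ = 0.0052377 m
Δh = 0.063756 + 0.024696 + 0.0052377 = 0.0936897 m

Δh ≈ 9.37 cm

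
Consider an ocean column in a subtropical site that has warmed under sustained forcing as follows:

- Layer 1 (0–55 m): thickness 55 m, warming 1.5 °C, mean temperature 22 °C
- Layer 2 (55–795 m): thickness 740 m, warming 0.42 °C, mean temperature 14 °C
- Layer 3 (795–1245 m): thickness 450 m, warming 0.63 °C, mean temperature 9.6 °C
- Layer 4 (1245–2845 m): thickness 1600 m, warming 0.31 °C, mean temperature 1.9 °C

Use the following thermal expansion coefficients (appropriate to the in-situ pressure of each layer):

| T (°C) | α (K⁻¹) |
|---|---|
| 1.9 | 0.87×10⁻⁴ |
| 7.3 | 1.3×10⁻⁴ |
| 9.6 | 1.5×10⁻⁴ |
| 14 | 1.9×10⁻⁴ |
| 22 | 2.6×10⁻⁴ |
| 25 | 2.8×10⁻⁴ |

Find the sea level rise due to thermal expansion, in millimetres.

Layer 1 at 22 °C → α = 2.6×10⁻⁴ K⁻¹
Layer 2 at 14 °C → α = 1.9×10⁻⁴ K⁻¹
Layer 3 at 9.6 °C → α = 1.5×10⁻⁴ K⁻¹
Layer 4 at 1.9 °C → α = 0.87×10⁻⁴ K⁻¹
Layer 1: 2.6×10⁻⁴ × 55 × 1.5 = 0.02145 m
55–795 m: 1.9×10⁻⁴ × 0.42 × 740 = 0.059052 m
795–1245 m: 450 × 0.63 × 1.5×10⁻⁴ = 0.042525 m
1600 × 0.87×10⁻⁴ × 0.31 = 0.043152 m
Δh = 0.02145 + 0.059052 + 0.042525 + 0.043152 = 0.166179 m

170 mm of thermosteric rise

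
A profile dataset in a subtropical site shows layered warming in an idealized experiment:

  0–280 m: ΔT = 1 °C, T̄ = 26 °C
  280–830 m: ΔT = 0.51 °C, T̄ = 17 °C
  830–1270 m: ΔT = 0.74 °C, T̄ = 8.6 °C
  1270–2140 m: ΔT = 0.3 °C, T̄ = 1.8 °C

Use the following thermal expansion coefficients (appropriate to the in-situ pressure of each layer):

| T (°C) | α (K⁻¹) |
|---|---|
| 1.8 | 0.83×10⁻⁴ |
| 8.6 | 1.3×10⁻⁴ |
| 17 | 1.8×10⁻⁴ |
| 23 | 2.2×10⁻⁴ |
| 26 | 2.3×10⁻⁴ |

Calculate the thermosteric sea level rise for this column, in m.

Δh ≈ 0.18 m

Layer 1 at 26 °C → α = 2.3×10⁻⁴ K⁻¹
Layer 2 at 17 °C → α = 1.8×10⁻⁴ K⁻¹
Layer 3 at 8.6 °C → α = 1.3×10⁻⁴ K⁻¹
Layer 4 at 1.8 °C → α = 0.83×10⁻⁴ K⁻¹
2.3×10⁻⁴ × 1 × 280 = 0.06440 m
Layer 2: 0.51 × 1.8×10⁻⁴ × 550 = 0.05049 m
Layer 3: 1.3×10⁻⁴ × 0.74 × 440 = 0.042328 m
Layer 4: 870 × 0.83×10⁻⁴ × 0.3 = 0.021663 m
Δh = 0.06440 + 0.05049 + 0.042328 + 0.021663 = 0.178881 m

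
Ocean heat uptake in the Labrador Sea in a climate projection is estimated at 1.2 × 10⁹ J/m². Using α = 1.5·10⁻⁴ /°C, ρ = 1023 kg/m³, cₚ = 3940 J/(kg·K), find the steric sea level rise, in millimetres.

Δh = αQ/(ρcₚ) = 1.5×10⁻⁴ × 1.2×10⁹ / (1023 × 3940) ≈ 0.044658 m

Δh ≈ 44.7 mm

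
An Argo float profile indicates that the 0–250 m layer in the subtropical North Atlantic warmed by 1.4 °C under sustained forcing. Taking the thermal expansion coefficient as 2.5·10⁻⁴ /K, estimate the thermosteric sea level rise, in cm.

8.75 cm of thermosteric rise

Δh = αΔT·H = 2.5×10⁻⁴ × 1.4 × 250 = 0.08750 m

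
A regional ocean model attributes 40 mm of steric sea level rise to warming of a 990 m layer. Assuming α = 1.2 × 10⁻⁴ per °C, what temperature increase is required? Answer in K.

about 0.34 K

ΔT = Δh/(αH) = 0.04 / (1.2×10⁻⁴ × 990) ≈ 0.3367 K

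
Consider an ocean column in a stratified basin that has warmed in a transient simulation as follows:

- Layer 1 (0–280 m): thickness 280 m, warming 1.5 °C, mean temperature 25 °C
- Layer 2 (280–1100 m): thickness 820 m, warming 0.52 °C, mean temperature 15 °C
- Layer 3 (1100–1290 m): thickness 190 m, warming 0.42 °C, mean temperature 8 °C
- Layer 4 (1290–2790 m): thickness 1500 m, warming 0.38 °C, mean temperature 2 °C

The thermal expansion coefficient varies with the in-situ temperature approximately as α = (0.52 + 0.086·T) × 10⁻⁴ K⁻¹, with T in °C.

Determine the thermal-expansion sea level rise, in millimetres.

about 238 mm

Layer 1: α = (0.52 + 0.086×25)×10⁻⁴ = 2.67×10⁻⁴ K⁻¹
Layer 2: α = (0.52 + 0.086×15)×10⁻⁴ = 1.81×10⁻⁴ K⁻¹
Layer 3: α = (0.52 + 0.086×8)×10⁻⁴ = 1.208×10⁻⁴ K⁻¹
Layer 4: α = (0.52 + 0.086×2)×10⁻⁴ = 0.692×10⁻⁴ K⁻¹
0–280 m: 1.5 × 2.67×10⁻⁴ × 280 = 0.11214 m
Layer 2: 1.81×10⁻⁴ × 0.52 × 820 = 0.0771784 m
1100–1290 m: 0.42 × 1.208×10⁻⁴ × 190 = 0.00963984 m
0.38 × 1500 × 0.692×10⁻⁴ = 0.039444 m
Δh = 0.11214 + 0.0771784 + 0.00963984 + 0.039444 = 0.23840224 m ≈ 238 mm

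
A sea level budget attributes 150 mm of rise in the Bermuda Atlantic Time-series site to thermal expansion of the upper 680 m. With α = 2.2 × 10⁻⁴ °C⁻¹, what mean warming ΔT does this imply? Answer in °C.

about 1.00 °C

ΔT = Δh/(αH) = 0.15 / (2.2×10⁻⁴ × 680) ≈ 1.003 °C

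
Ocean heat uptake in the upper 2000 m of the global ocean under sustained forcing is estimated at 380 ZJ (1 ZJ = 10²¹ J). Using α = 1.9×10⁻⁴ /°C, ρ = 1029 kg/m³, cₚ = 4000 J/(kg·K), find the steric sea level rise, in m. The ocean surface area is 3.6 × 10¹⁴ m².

0.0487 m

Per unit area: Q = 380×10²¹ / (3.6×10¹⁴) ≈ 1.056×10⁹ J/m²
Δh = αQ/(ρcₚ) = 1.9×10⁻⁴ × 1.056×10⁹ / (1029 × 4000) ≈ 0.048746 m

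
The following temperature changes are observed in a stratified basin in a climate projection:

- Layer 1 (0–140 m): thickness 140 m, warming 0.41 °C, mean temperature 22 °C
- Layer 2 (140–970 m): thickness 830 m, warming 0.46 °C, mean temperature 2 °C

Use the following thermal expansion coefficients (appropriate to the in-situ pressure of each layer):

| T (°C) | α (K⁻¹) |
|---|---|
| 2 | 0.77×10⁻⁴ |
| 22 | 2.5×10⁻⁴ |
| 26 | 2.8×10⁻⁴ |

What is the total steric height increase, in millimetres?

Layer 1 at 22 °C → α = 2.5×10⁻⁴ K⁻¹
Layer 2 at 2 °C → α = 0.77×10⁻⁴ K⁻¹
Layer 1: 2.5×10⁻⁴ × 140 × 0.41 = 0.01435 m
Layer 2: 830 × 0.46 × 0.77×10⁻⁴ = 0.0293986 m
Δh = 0.01435 + 0.0293986 = 0.0437486 m

Δh = 43.7 mm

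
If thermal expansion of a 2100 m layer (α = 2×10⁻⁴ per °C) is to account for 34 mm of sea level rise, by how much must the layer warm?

0.0810 °C

ΔT = Δh/(αH) = 0.034 / (2×10⁻⁴ × 2100) ≈ 0.08095 °C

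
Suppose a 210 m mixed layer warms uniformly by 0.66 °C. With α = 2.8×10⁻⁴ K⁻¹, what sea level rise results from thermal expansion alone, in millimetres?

Δh = αΔT·H = 2.8×10⁻⁴ × 0.66 × 210 = 0.038808 m

38.8 mm of thermosteric rise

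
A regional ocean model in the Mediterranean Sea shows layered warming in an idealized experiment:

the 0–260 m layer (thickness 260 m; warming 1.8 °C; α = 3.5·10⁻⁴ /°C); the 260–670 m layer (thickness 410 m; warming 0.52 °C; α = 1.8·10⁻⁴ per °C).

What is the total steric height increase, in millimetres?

Layer 1: 3.5×10⁻⁴ × 260 × 1.8 = 0.16380 m
260–670 m: 0.52 × 410 × 1.8×10⁻⁴ = 0.038376 m
Δh = 0.16380 + 0.038376 = 0.202176 m ≈ 202 mm

202 mm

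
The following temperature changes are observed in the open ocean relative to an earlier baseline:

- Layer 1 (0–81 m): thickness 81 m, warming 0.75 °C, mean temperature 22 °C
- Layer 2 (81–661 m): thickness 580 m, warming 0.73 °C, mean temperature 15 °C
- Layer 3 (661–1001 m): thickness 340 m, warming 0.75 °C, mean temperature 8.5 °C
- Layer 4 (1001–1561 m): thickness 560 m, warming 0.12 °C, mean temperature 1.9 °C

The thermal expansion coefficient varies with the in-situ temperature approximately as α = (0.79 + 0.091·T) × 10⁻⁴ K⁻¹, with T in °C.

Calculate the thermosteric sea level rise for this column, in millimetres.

Layer 1: α = (0.79 + 0.091×22)×10⁻⁴ = 2.792×10⁻⁴ K⁻¹
Layer 2: α = (0.79 + 0.091×15)×10⁻⁴ = 2.155×10⁻⁴ K⁻¹
Layer 3: α = (0.79 + 0.091×8.5)×10⁻⁴ = 1.5635×10⁻⁴ K⁻¹
Layer 4: α = (0.79 + 0.091×1.9)×10⁻⁴ = 0.9629×10⁻⁴ K⁻¹
0.75 × 2.792×10⁻⁴ × 81 = 0.0169614 m
Layer 2: 580 × 0.73 × 2.155×10⁻⁴ = 0.0912427 m
Layer 3: 340 × 1.5635×10⁻⁴ × 0.75 = 0.03986925 m
0.9629×10⁻⁴ × 0.12 × 560 = 0.006470688 m
Δh = 0.0169614 + 0.0912427 + 0.03986925 + 0.006470688 = 0.154544038 m ≈ 155 mm

about 155 mm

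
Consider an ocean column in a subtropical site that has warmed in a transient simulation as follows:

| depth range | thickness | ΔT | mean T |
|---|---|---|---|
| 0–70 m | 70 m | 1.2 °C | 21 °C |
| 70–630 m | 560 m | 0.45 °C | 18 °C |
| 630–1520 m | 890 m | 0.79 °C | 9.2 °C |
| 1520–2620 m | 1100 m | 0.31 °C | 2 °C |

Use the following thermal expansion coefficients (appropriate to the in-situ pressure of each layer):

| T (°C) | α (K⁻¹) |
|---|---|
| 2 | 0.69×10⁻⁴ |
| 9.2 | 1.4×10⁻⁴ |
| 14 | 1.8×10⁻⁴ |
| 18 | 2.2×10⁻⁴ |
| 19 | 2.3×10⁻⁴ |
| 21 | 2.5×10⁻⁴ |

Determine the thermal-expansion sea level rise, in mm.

Δh ≈ 198 mm

Layer 1 at 21 °C → α = 2.5×10⁻⁴ K⁻¹
Layer 2 at 18 °C → α = 2.2×10⁻⁴ K⁻¹
Layer 3 at 9.2 °C → α = 1.4×10⁻⁴ K⁻¹
Layer 4 at 2 °C → α = 0.69×10⁻⁴ K⁻¹
2.5×10⁻⁴ × 1.2 × 70 = 0.02100 m
560 × 2.2×10⁻⁴ × 0.45 = 0.05544 m
Layer 3: 0.79 × 1.4×10⁻⁴ × 890 = 0.098434 m
0.31 × 0.69×10⁻⁴ × 1100 = 0.023529 m
Δh = 0.02100 + 0.05544 + 0.098434 + 0.023529 = 0.198403 m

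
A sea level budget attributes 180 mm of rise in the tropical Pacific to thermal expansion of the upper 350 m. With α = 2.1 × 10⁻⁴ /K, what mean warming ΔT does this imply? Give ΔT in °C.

2.45 °C

ΔT = Δh/(αH) = 0.18 / (2.1×10⁻⁴ × 350) ≈ 2.449 °C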